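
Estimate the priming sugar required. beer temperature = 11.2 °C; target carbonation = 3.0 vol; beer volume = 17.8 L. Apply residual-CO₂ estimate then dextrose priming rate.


residual = 14.695·(0.01821 + 0.09011·e^(−0.04·T));  sugar = (target − residual)·4.0·V
residual = 14.695·(0.01821 + 0.09011·e^(−0.04·11.2)) = 1.1136
sugar = (3.0 − 1.1136)·4.0·17.8

134.3108 g


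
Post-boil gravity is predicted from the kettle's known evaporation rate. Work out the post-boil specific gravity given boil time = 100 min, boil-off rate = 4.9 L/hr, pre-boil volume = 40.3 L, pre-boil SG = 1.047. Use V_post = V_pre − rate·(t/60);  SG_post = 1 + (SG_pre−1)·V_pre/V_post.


V_post = 40.3 − 4.9·(100/60) = 32.1333
SG_post = 1 + (1.047 − 1)·40.3/32.1333

1.0589


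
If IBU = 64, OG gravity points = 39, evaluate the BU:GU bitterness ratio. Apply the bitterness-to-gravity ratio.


BU:GU = IBU / OG_points
BU:GU = 64 / 39

1.6410


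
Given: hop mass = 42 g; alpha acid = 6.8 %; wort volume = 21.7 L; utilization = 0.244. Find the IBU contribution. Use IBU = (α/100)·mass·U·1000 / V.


IBU = (6.8/100)·42·0.244·1000 / 21.7

32.1135 IBU


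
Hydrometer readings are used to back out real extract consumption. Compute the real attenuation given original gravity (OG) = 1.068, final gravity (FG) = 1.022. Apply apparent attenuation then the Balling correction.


AA = (OG−FG)/(OG−1)·100;  RA = AA·0.8192
AA = (1.068 − 1.022)/(1.068 − 1)·100 = 67.6471
RA = 67.6471·0.8192

55.4165 %


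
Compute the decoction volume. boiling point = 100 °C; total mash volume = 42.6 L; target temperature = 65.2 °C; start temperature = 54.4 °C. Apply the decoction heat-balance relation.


V_dec = V_total·(T_target − T_start)/(T_boil − T_start)
V_dec = 42.6·(65.2 − 54.4)/(100 − 54.4)

10.0895 L


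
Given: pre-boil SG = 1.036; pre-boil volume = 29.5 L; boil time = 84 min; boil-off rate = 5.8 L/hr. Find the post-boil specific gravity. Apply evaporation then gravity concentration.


V_post = V_pre − rate·(t/60);  SG_post = 1 + (SG_pre−1)·V_pre/V_post
V_post = 29.5 − 5.8·(84/60) = 21.3800
SG_post = 1 + (1.036 − 1)·29.5/21.3800

1.0497


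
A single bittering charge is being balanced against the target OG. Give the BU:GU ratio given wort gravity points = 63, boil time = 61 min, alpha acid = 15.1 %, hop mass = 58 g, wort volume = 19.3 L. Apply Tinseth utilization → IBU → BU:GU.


U = 1.65·0.000125^(GP/1000)·(1−e^(−0.04t))/4.15;  IBU = (α/100)·m·U·1000/V;  BU:GU = IBU/GP
U = 1.65·0.000125^(63/1000)·(1−e^(−0.04·61))/4.15 = 0.2060
IBU = (15.1/100)·58·0.2060·1000/19.3 = 93.4939
BU:GU = 93.4939/63

1.4840


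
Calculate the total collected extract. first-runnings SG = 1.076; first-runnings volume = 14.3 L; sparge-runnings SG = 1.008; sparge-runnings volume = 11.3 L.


total = Σ (SG_i − 1)·1000·V_i
first = (1.076 − 1)·1000·14.3 = 1086.8000
sparge = (1.008 − 1)·1000·11.3 = 90.4000
total = 1086.8000 + 90.4000

1177.2000 gravity·L


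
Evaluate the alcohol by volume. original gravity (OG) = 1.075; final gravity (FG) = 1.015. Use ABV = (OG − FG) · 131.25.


ABV = (1.075 − 1.015) · 131.25

7.8750 % ABV


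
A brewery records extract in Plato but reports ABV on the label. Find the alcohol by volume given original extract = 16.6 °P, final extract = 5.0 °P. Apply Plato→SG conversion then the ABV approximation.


SG = 259/(259 − P);  ABV = (OG − FG)·131.25
OG = 259/(259 − 16.6) = 1.0685
FG = 259/(259 − 5.0) = 1.0197
ABV = (1.0685 − 1.0197)·131.25

6.4046 % ABV


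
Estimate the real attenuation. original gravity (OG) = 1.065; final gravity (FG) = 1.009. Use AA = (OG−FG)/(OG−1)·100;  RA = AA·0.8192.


AA = (1.065 − 1.009)/(1.065 − 1)·100 = 86.1538
RA = 86.1538·0.8192

70.5772 %


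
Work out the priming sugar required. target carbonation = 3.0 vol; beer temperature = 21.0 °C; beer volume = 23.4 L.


residual = 14.695·(0.01821 + 0.09011·e^(−0.04·T));  sugar = (target − residual)·4.0·V
residual = 14.695·(0.01821 + 0.09011·e^(−0.04·21.0)) = 0.8393
sugar = (3.0 − 0.8393)·4.0·23.4

202.2460 g


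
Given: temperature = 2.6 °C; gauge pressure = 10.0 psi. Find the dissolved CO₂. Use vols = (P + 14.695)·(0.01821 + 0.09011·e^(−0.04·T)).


vols = (10.0 + 14.695)·(0.01821 + 0.09011·e^(−0.04·2.6))

2.4552 volumes


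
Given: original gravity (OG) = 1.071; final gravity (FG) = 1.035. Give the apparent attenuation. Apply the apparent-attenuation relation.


AA = (OG − FG)/(OG − 1) · 100
AA = (1.071 − 1.035)/(1.071 − 1) · 100

50.7042 %


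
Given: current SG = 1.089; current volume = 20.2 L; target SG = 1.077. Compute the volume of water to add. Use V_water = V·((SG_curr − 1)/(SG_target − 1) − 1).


V_water = 20.2·((1.089 − 1)/(1.077 − 1) − 1)

3.1481 L


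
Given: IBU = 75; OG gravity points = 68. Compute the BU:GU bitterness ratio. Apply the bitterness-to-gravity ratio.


BU:GU = IBU / OG_points
BU:GU = 75 / 68

1.1029


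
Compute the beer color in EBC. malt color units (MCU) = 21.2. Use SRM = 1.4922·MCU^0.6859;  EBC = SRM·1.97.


SRM = 1.4922·21.2^0.6859 = 12.1216
EBC = 12.1216·1.97

23.8796 EBC


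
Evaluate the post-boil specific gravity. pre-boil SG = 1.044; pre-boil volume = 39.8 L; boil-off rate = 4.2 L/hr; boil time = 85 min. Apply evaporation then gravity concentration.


V_post = V_pre − rate·(t/60);  SG_post = 1 + (SG_pre−1)·V_pre/V_post
V_post = 39.8 − 4.2·(85/60) = 33.8500
SG_post = 1 + (1.044 − 1)·39.8/33.8500

1.0517


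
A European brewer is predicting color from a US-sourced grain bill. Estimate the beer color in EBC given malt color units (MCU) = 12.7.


SRM = 1.4922·MCU^0.6859;  EBC = SRM·1.97
SRM = 1.4922·12.7^0.6859 = 8.5295
EBC = 8.5295·1.97

16.8032 EBC


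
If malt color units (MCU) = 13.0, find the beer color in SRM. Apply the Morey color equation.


SRM = 1.4922 · MCU^0.6859
SRM = 1.4922 · 13.0^0.6859

8.6672 SRM


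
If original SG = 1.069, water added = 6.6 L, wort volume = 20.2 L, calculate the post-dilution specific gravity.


SG_new = 1 + (SG_old − 1)·V_old/(V_old + V_water)
pts = (1.069 − 1)·1000·20.2/(20.2 + 6.6) = 52.0075
SG_new = 1 + 52.0075/1000

1.0520


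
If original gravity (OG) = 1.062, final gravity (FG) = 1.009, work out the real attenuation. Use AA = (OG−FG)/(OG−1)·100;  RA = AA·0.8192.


AA = (1.062 − 1.009)/(1.062 − 1)·100 = 85.4839
RA = 85.4839·0.8192

70.0284 %


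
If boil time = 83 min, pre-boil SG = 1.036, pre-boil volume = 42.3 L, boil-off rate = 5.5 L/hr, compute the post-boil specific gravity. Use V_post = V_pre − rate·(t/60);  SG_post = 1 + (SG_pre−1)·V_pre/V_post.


V_post = 42.3 − 5.5·(83/60) = 34.6917
SG_post = 1 + (1.036 − 1)·42.3/34.6917

1.0439


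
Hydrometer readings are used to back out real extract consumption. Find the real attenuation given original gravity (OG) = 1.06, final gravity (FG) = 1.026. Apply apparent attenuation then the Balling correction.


AA = (OG−FG)/(OG−1)·100;  RA = AA·0.8192
AA = (1.06 − 1.026)/(1.06 − 1)·100 = 56.6667
RA = 56.6667·0.8192

46.4213 %


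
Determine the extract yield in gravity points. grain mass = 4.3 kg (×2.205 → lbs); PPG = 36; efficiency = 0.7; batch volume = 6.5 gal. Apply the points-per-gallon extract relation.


points = lbs × PPG × eff / vol
lbs = 4.3 × 2.205 = 9.4815
points = 9.4815 × 36 × 0.7 / 6.5

36.7590 points


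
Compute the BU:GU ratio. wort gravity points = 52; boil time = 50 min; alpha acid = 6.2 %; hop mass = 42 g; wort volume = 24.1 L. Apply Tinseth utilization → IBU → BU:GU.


U = 1.65·0.000125^(GP/1000)·(1−e^(−0.04t))/4.15;  IBU = (α/100)·m·U·1000/V;  BU:GU = IBU/GP
U = 1.65·0.000125^(52/1000)·(1−e^(−0.04·50))/4.15 = 0.2154
IBU = (6.2/100)·42·0.2154·1000/24.1 = 23.2781
BU:GU = 23.2781/52

0.4477


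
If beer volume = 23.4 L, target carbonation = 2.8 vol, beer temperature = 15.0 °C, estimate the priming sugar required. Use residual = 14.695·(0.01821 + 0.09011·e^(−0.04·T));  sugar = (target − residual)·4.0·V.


residual = 14.695·(0.01821 + 0.09011·e^(−0.04·15.0)) = 0.9943
sugar = (2.8 − 0.9943)·4.0·23.4

169.0122 g


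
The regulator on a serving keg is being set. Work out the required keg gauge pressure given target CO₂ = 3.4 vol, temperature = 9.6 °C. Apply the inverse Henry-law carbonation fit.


psi = vols/(0.01821 + 0.09011·e^(−0.04·T)) − 14.695
psi = 3.4/(0.01821 + 0.09011·e^(−0.04·9.6)) − 14.695

28.0257 psi


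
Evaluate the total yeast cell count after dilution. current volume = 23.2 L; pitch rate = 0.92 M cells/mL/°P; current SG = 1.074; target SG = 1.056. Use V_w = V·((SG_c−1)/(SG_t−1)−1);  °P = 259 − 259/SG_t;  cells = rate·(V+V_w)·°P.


V_w = 23.2·((1.074−1)/(1.056−1)−1) = 7.4571
V_final = 23.2 + 7.4571 = 30.6571
°P = 259 − 259/1.056 = 13.7348
cells = 0.92·30.6571·13.7348

387.3855 billion cells


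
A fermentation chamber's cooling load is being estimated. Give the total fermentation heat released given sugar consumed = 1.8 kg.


Q = m_sugar · 590 kJ/kg
Q = 1.8 · 590

1062.0000 kJ


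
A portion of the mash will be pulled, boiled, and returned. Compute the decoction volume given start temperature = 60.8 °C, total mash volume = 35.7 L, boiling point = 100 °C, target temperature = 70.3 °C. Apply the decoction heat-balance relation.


V_dec = V_total·(T_target − T_start)/(T_boil − T_start)
V_dec = 35.7·(70.3 − 60.8)/(100 − 60.8)

8.6518 L


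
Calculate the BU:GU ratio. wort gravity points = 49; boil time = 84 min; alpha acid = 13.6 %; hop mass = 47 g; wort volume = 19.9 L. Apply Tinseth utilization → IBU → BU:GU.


U = 1.65·0.000125^(GP/1000)·(1−e^(−0.04t))/4.15;  IBU = (α/100)·m·U·1000/V;  BU:GU = IBU/GP
U = 1.65·0.000125^(49/1000)·(1−e^(−0.04·84))/4.15 = 0.2471
IBU = (13.6/100)·47·0.2471·1000/19.9 = 79.3624
BU:GU = 79.3624/49

1.6196


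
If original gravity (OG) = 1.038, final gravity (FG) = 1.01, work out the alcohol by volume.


ABV = (OG − FG) · 131.25
ABV = (1.038 − 1.01) · 131.25

3.6750 % ABV


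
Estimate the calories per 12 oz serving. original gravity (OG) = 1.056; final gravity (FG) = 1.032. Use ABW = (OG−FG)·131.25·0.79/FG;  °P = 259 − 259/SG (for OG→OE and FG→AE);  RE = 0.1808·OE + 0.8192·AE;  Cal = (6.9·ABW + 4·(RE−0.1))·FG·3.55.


ABW = (1.056 − 1.032)·131.25·0.79/1.032 = 2.4113
OE = 259 − 259/1.056 = 13.7348 °P
AE = 259 − 259/1.032 = 8.0310 °P
RE = 0.1808·13.7348 + 0.8192·8.0310 = 9.0623 °P
Cal = (6.9·2.4113 + 4·(9.0623−0.1))·1.032·3.55

192.2924 kcal


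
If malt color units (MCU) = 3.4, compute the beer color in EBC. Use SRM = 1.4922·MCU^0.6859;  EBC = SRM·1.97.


SRM = 1.4922·3.4^0.6859 = 3.4544
EBC = 3.4544·1.97

6.8051 EBC


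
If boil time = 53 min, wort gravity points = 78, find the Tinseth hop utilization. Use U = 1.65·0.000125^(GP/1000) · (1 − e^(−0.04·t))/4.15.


bigness = 1.65·0.000125^(78/1000) = 0.8185
boil_factor = (1 − e^(−0.04·53))/4.15 = 0.2120
U = 0.8185 · 0.2120

0.1736


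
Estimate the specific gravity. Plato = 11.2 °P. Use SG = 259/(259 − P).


SG = 259/(259 − 11.2)

1.0452


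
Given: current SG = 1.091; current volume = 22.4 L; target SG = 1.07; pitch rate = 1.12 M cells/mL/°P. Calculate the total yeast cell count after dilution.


V_w = V·((SG_c−1)/(SG_t−1)−1);  °P = 259 − 259/SG_t;  cells = rate·(V+V_w)·°P
V_w = 22.4·((1.091−1)/(1.07−1)−1) = 6.7200
V_final = 22.4 + 6.7200 = 29.1200
°P = 259 − 259/1.07 = 16.9439
cells = 1.12·29.1200·16.9439

552.6160 billion cells


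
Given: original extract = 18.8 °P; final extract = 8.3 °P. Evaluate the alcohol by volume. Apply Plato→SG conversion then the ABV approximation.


SG = 259/(259 − P);  ABV = (OG − FG)·131.25
OG = 259/(259 − 18.8) = 1.0783
FG = 259/(259 − 8.3) = 1.0331
ABV = (1.0783 − 1.0331)·131.25

5.9274 % ABV


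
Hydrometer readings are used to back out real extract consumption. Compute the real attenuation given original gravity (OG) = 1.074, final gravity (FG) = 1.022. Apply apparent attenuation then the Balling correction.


AA = (OG−FG)/(OG−1)·100;  RA = AA·0.8192
AA = (1.074 − 1.022)/(1.074 − 1)·100 = 70.2703
RA = 70.2703·0.8192

57.5654 %


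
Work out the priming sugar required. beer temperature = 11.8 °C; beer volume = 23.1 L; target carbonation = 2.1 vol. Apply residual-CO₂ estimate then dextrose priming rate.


residual = 14.695·(0.01821 + 0.09011·e^(−0.04·T));  sugar = (target − residual)·4.0·V
residual = 14.695·(0.01821 + 0.09011·e^(−0.04·11.8)) = 1.0935
sugar = (2.1 − 1.0935)·4.0·23.1

92.9960 g


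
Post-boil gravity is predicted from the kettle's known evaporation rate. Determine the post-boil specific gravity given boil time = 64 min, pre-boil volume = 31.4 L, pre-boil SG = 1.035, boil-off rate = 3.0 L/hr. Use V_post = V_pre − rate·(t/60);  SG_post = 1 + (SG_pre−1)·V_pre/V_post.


V_post = 31.4 − 3.0·(64/60) = 28.2000
SG_post = 1 + (1.035 − 1)·31.4/28.2000

1.0390


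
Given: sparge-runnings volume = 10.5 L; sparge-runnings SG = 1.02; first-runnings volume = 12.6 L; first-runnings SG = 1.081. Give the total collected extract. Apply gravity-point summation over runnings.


total = Σ (SG_i − 1)·1000·V_i
first = (1.081 − 1)·1000·12.6 = 1020.6000
sparge = (1.02 − 1)·1000·10.5 = 210.0000
total = 1020.6000 + 210.0000

1230.6000 gravity·L


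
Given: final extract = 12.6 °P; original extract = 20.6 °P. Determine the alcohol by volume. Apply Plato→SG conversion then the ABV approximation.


SG = 259/(259 − P);  ABV = (OG − FG)·131.25
OG = 259/(259 − 20.6) = 1.0864
FG = 259/(259 − 12.6) = 1.0511
ABV = (1.0864 − 1.0511)·131.25

4.6296 % ABV


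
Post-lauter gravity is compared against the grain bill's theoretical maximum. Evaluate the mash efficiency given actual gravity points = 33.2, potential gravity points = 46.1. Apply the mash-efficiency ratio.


efficiency = actual / potential × 100
efficiency = 33.2 / 46.1 × 100

72.0174 %


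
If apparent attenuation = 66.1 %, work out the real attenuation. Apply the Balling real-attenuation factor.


RA = AA · 0.8192
RA = 66.1 · 0.8192

54.1491 %


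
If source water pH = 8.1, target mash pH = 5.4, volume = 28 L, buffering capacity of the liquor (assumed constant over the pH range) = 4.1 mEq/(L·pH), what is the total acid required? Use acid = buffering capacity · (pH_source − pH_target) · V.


acid = 4.1 · (8.1 − 5.4) · 28

309.9600 mEq


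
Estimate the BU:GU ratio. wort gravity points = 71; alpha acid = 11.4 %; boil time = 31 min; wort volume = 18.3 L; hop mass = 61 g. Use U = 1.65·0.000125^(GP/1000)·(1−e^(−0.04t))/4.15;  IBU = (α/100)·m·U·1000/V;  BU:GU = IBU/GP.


U = 1.65·0.000125^(71/1000)·(1−e^(−0.04·31))/4.15 = 0.1493
IBU = (11.4/100)·61·0.1493·1000/18.3 = 56.7198
BU:GU = 56.7198/71

0.7989


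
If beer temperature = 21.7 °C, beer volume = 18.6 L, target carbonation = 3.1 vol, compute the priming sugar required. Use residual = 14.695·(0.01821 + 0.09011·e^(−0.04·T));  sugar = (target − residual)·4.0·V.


residual = 14.695·(0.01821 + 0.09011·e^(−0.04·21.7)) = 0.8235
sugar = (3.1 − 0.8235)·4.0·18.6

169.3740 g


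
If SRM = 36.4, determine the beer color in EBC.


EBC = SRM · 1.97
EBC = 36.4 · 1.97

71.7080 EBC


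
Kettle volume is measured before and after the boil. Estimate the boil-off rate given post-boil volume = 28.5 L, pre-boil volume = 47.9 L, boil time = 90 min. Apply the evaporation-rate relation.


rate = (V_pre − V_post) / (t_min/60)
rate = (47.9 − 28.5) / (90/60)

12.9333 L/hr


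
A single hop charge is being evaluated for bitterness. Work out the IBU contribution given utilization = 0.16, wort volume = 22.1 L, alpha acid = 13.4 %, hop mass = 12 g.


IBU = (α/100)·mass·U·1000 / V
IBU = (13.4/100)·12·0.16·1000 / 22.1

11.6416 IBU


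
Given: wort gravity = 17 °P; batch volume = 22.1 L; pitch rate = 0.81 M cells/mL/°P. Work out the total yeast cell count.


cells (billions) = rate · V_L · °P
cells = 0.81 · 22.1 · 17

304.3170 billion cells


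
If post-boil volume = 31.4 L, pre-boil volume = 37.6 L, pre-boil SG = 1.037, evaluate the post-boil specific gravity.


SG_post = 1 + (SG_pre − 1)·V_pre/V_post
pts_pre = (1.037 − 1)·1000 = 37.0000
pts_post = 37.0000·37.6/31.4 = 44.3057
SG_post = 1 + 44.3057/1000

1.0443


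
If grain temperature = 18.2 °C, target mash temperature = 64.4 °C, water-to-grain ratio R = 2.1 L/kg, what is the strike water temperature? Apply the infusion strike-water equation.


T_strike = (0.41/R)·(T_mash − T_grain) + T_mash
T_strike = (0.41/2.1)·(64.4 − 18.2) + 64.4

73.4200 °C


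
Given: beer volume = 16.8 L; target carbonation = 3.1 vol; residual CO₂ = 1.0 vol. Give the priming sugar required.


sugar = (target − residual)·4.0·V
sugar = (3.1 − 1.0)·4.0·16.8

141.1200 g


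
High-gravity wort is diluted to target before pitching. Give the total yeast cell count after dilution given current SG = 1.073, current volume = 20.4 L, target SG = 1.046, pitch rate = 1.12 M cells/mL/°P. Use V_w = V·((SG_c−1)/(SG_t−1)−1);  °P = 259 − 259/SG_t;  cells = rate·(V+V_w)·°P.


V_w = 20.4·((1.073−1)/(1.046−1)−1) = 11.9739
V_final = 20.4 + 11.9739 = 32.3739
°P = 259 − 259/1.046 = 11.3901
cells = 1.12·32.3739·11.3901

412.9896 billion cells


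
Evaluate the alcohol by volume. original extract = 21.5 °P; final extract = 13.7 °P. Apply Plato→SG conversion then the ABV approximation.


SG = 259/(259 − P);  ABV = (OG − FG)·131.25
OG = 259/(259 − 21.5) = 1.0905
FG = 259/(259 − 13.7) = 1.0558
ABV = (1.0905 − 1.0558)·131.25

4.5513 % ABV


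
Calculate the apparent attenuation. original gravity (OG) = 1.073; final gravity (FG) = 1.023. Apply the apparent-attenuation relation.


AA = (OG − FG)/(OG − 1) · 100
AA = (1.073 − 1.023)/(1.073 − 1) · 100

68.4932 %


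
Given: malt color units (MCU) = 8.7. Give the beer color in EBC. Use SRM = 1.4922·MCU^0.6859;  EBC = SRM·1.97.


SRM = 1.4922·8.7^0.6859 = 6.5803
EBC = 6.5803·1.97

12.9631 EBC


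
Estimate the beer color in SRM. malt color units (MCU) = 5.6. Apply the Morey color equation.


SRM = 1.4922 · MCU^0.6859
SRM = 1.4922 · 5.6^0.6859

4.8642 SRM


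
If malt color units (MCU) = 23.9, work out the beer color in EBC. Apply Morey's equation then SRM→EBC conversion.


SRM = 1.4922·MCU^0.6859;  EBC = SRM·1.97
SRM = 1.4922·23.9^0.6859 = 13.1604
EBC = 13.1604·1.97

25.9261 EBC


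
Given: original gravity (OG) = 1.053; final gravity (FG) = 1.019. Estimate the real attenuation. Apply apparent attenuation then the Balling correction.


AA = (OG−FG)/(OG−1)·100;  RA = AA·0.8192
AA = (1.053 − 1.019)/(1.053 − 1)·100 = 64.1509
RA = 64.1509·0.8192

52.5525 %


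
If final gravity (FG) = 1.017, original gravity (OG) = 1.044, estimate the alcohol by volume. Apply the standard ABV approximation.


ABV = (OG − FG) · 131.25
ABV = (1.044 − 1.017) · 131.25

3.5438 % ABV


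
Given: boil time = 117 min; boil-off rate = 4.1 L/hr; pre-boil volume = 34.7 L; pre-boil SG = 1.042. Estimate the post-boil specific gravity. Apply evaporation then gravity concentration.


V_post = V_pre − rate·(t/60);  SG_post = 1 + (SG_pre−1)·V_pre/V_post
V_post = 34.7 − 4.1·(117/60) = 26.7050
SG_post = 1 + (1.042 − 1)·34.7/26.7050

1.0546


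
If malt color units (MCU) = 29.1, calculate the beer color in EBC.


SRM = 1.4922·MCU^0.6859;  EBC = SRM·1.97
SRM = 1.4922·29.1^0.6859 = 15.0630
EBC = 15.0630·1.97

29.6741 EBC


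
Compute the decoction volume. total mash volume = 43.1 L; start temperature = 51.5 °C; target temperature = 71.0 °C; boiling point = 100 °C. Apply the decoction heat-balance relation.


V_dec = V_total·(T_target − T_start)/(T_boil − T_start)
V_dec = 43.1·(71.0 − 51.5)/(100 − 51.5)

17.3289 L


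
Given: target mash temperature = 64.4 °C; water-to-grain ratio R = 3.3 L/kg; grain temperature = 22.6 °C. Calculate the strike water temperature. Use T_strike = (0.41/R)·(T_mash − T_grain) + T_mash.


T_strike = (0.41/3.3)·(64.4 − 22.6) + 64.4

69.5933 °C


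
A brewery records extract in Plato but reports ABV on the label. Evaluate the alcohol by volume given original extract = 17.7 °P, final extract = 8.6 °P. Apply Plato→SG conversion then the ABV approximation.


SG = 259/(259 − P);  ABV = (OG − FG)·131.25
OG = 259/(259 − 17.7) = 1.0734
FG = 259/(259 − 8.6) = 1.0343
ABV = (1.0734 − 1.0343)·131.25

5.1198 % ABV


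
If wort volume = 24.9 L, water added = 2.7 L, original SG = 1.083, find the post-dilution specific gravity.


SG_new = 1 + (SG_old − 1)·V_old/(V_old + V_water)
pts = (1.083 − 1)·1000·24.9/(24.9 + 2.7) = 74.8804
SG_new = 1 + 74.8804/1000

1.0749


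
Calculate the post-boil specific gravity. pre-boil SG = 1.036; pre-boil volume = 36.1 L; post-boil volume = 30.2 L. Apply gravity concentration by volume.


SG_post = 1 + (SG_pre − 1)·V_pre/V_post
pts_pre = (1.036 − 1)·1000 = 36.0000
pts_post = 36.0000·36.1/30.2 = 43.0331
SG_post = 1 + 43.0331/1000

1.0430


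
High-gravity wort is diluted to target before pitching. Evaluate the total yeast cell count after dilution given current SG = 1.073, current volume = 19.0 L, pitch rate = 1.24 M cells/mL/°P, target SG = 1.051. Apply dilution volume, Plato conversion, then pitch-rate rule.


V_w = V·((SG_c−1)/(SG_t−1)−1);  °P = 259 − 259/SG_t;  cells = rate·(V+V_w)·°P
V_w = 19.0·((1.073−1)/(1.051−1)−1) = 8.1961
V_final = 19.0 + 8.1961 = 27.1961
°P = 259 − 259/1.051 = 12.5680
cells = 1.24·27.1961·12.5680

423.8334 billion cells


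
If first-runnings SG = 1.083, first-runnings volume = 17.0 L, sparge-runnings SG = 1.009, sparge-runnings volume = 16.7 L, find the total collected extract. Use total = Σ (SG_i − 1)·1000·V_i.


first = (1.083 − 1)·1000·17.0 = 1411.0000
sparge = (1.009 − 1)·1000·16.7 = 150.3000
total = 1411.0000 + 150.3000

1561.3000 gravity·L


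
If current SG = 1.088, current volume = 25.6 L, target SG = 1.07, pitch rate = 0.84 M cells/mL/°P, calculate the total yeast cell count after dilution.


V_w = V·((SG_c−1)/(SG_t−1)−1);  °P = 259 − 259/SG_t;  cells = rate·(V+V_w)·°P
V_w = 25.6·((1.088−1)/(1.07−1)−1) = 6.5829
V_final = 25.6 + 6.5829 = 32.1829
°P = 259 − 259/1.07 = 16.9439
cells = 0.84·32.1829·16.9439

458.0553 billion cells


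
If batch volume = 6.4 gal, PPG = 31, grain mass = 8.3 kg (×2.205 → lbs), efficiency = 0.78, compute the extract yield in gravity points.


points = lbs × PPG × eff / vol
lbs = 8.3 × 2.205 = 18.3015
points = 18.3015 × 31 × 0.78 / 6.4

69.1454 points


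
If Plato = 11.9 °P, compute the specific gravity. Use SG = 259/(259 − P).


SG = 259/(259 − 11.9)

1.0482


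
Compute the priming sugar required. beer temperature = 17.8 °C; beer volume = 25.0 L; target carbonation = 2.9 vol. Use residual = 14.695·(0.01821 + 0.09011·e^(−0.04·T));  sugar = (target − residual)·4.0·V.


residual = 14.695·(0.01821 + 0.09011·e^(−0.04·17.8)) = 0.9173
sugar = (2.9 − 0.9173)·4.0·25.0

198.2686 g


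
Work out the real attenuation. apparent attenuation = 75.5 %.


RA = AA · 0.8192
RA = 75.5 · 0.8192

61.8496 %


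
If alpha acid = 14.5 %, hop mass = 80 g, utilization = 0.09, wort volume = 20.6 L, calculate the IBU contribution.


IBU = (α/100)·mass·U·1000 / V
IBU = (14.5/100)·80·0.09·1000 / 20.6

50.6796 IBU


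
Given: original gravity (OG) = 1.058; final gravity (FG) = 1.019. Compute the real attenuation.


AA = (OG−FG)/(OG−1)·100;  RA = AA·0.8192
AA = (1.058 − 1.019)/(1.058 − 1)·100 = 67.2414
RA = 67.2414·0.8192

55.0841 %


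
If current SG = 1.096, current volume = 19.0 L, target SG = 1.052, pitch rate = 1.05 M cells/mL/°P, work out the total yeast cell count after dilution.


V_w = V·((SG_c−1)/(SG_t−1)−1);  °P = 259 − 259/SG_t;  cells = rate·(V+V_w)·°P
V_w = 19.0·((1.096−1)/(1.052−1)−1) = 16.0769
V_final = 19.0 + 16.0769 = 35.0769
°P = 259 − 259/1.052 = 12.8023
cells = 1.05·35.0769·12.8023

471.5179 billion cells


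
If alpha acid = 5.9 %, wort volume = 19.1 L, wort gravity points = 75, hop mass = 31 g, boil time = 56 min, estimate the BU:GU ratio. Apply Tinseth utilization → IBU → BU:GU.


U = 1.65·0.000125^(GP/1000)·(1−e^(−0.04t))/4.15;  IBU = (α/100)·m·U·1000/V;  BU:GU = IBU/GP
U = 1.65·0.000125^(75/1000)·(1−e^(−0.04·56))/4.15 = 0.1811
IBU = (5.9/100)·31·0.1811·1000/19.1 = 17.3380
BU:GU = 17.3380/75

0.2312


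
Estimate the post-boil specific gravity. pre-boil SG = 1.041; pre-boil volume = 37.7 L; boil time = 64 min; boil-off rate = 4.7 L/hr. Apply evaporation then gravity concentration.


V_post = V_pre − rate·(t/60);  SG_post = 1 + (SG_pre−1)·V_pre/V_post
V_post = 37.7 − 4.7·(64/60) = 32.6867
SG_post = 1 + (1.041 − 1)·37.7/32.6867

1.0473


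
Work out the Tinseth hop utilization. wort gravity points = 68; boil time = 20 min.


U = 1.65·0.000125^(GP/1000) · (1 − e^(−0.04·t))/4.15
bigness = 1.65·0.000125^(68/1000) = 0.8955
boil_factor = (1 − e^(−0.04·20))/4.15 = 0.1327
U = 0.8955 · 0.1327

0.1188


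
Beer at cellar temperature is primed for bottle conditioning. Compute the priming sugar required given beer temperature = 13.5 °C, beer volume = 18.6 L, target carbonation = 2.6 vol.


residual = 14.695·(0.01821 + 0.09011·e^(−0.04·T));  sugar = (target − residual)·4.0·V
residual = 14.695·(0.01821 + 0.09011·e^(−0.04·13.5)) = 1.0393
sugar = (2.6 − 1.0393)·4.0·18.6

116.1197 g


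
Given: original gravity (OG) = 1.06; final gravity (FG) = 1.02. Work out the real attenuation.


AA = (OG−FG)/(OG−1)·100;  RA = AA·0.8192
AA = (1.06 − 1.02)/(1.06 − 1)·100 = 66.6667
RA = 66.6667·0.8192

54.6133 %


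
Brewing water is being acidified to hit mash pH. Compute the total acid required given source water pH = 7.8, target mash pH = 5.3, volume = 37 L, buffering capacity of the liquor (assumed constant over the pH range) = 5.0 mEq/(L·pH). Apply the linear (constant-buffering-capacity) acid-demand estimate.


acid = buffering capacity · (pH_source − pH_target) · V
acid = 5.0 · (7.8 − 5.3) · 37

462.5000 mEq


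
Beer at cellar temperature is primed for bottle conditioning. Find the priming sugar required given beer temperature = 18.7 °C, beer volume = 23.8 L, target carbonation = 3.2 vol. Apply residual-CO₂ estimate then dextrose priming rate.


residual = 14.695·(0.01821 + 0.09011·e^(−0.04·T));  sugar = (target − residual)·4.0·V
residual = 14.695·(0.01821 + 0.09011·e^(−0.04·18.7)) = 0.8943
sugar = (3.2 − 0.8943)·4.0·23.8

219.4988 g


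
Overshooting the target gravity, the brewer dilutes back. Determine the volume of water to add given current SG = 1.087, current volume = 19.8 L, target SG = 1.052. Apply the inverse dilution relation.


V_water = V·((SG_curr − 1)/(SG_target − 1) − 1)
V_water = 19.8·((1.087 − 1)/(1.052 − 1) − 1)

13.3269 L


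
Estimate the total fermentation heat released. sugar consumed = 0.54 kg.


Q = m_sugar · 590 kJ/kg
Q = 0.54 · 590

318.6000 kJ


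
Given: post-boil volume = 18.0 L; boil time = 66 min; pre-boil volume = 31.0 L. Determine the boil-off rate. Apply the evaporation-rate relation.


rate = (V_pre − V_post) / (t_min/60)
rate = (31.0 − 18.0) / (66/60)

11.8182 L/hr


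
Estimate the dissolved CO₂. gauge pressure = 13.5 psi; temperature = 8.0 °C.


vols = (P + 14.695)·(0.01821 + 0.09011·e^(−0.04·T))
vols = (13.5 + 14.695)·(0.01821 + 0.09011·e^(−0.04·8.0))

2.3583 volumes


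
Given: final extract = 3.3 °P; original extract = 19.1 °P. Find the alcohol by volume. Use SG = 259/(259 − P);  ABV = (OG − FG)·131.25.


OG = 259/(259 − 19.1) = 1.0796
FG = 259/(259 − 3.3) = 1.0129
ABV = (1.0796 − 1.0129)·131.25

8.7558 % ABV


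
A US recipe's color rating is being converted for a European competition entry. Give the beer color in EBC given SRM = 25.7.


EBC = SRM · 1.97
EBC = 25.7 · 1.97

50.6290 EBC


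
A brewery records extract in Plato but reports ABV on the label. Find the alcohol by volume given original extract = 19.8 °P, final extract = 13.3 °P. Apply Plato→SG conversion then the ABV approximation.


SG = 259/(259 − P);  ABV = (OG − FG)·131.25
OG = 259/(259 − 19.8) = 1.0828
FG = 259/(259 − 13.3) = 1.0541
ABV = (1.0828 − 1.0541)·131.25

3.7596 % ABV


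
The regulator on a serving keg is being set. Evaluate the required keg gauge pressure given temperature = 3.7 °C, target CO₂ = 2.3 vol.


psi = vols/(0.01821 + 0.09011·e^(−0.04·T)) − 14.695
psi = 2.3/(0.01821 + 0.09011·e^(−0.04·3.7)) − 14.695

9.2824 psi


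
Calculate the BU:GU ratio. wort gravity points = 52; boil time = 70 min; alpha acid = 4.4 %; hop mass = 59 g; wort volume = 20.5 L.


U = 1.65·0.000125^(GP/1000)·(1−e^(−0.04t))/4.15;  IBU = (α/100)·m·U·1000/V;  BU:GU = IBU/GP
U = 1.65·0.000125^(52/1000)·(1−e^(−0.04·70))/4.15 = 0.2340
IBU = (4.4/100)·59·0.2340·1000/20.5 = 29.6333
BU:GU = 29.6333/52

0.5699


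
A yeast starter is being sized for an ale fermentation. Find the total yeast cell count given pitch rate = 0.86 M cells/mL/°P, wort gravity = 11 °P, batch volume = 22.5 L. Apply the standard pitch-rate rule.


cells (billions) = rate · V_L · °P
cells = 0.86 · 22.5 · 11

212.8500 billion cells


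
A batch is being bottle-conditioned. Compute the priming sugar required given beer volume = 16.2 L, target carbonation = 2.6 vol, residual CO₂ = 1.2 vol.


sugar = (target − residual)·4.0·V
sugar = (2.6 − 1.2)·4.0·16.2

90.7200 g


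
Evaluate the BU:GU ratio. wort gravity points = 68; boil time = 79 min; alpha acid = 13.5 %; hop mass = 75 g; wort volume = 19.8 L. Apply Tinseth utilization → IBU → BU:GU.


U = 1.65·0.000125^(GP/1000)·(1−e^(−0.04t))/4.15;  IBU = (α/100)·m·U·1000/V;  BU:GU = IBU/GP
U = 1.65·0.000125^(68/1000)·(1−e^(−0.04·79))/4.15 = 0.2066
IBU = (13.5/100)·75·0.2066·1000/19.8 = 105.6642
BU:GU = 105.6642/68

1.5539


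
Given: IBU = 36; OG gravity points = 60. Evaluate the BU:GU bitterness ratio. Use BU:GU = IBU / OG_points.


BU:GU = 36 / 60

0.6000


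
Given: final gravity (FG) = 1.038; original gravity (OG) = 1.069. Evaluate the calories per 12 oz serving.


ABW = (OG−FG)·131.25·0.79/FG;  °P = 259 − 259/SG (for OG→OE and FG→AE);  RE = 0.1808·OE + 0.8192·AE;  Cal = (6.9·ABW + 4·(RE−0.1))·FG·3.55
ABW = (1.069 − 1.038)·131.25·0.79/1.038 = 3.0966
OE = 259 − 259/1.069 = 16.7175 °P
AE = 259 − 259/1.038 = 9.4817 °P
RE = 0.1808·16.7175 + 0.8192·9.4817 = 10.7899 °P
Cal = (6.9·3.0966 + 4·(10.7899−0.1))·1.038·3.55

236.2998 kcal


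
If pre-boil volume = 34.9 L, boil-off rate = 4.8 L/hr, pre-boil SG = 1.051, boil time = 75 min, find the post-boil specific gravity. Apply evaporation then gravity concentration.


V_post = V_pre − rate·(t/60);  SG_post = 1 + (SG_pre−1)·V_pre/V_post
V_post = 34.9 − 4.8·(75/60) = 28.9000
SG_post = 1 + (1.051 − 1)·34.9/28.9000

1.0616


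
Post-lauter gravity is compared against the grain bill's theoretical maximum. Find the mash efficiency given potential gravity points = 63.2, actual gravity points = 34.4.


efficiency = actual / potential × 100
efficiency = 34.4 / 63.2 × 100

54.4304 %


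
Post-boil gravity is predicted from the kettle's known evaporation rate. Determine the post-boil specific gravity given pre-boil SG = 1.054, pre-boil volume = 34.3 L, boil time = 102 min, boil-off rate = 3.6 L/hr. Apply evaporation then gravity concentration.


V_post = V_pre − rate·(t/60);  SG_post = 1 + (SG_pre−1)·V_pre/V_post
V_post = 34.3 − 3.6·(102/60) = 28.1800
SG_post = 1 + (1.054 − 1)·34.3/28.1800

1.0657


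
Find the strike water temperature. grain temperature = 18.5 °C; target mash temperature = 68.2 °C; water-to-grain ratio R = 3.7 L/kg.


T_strike = (0.41/R)·(T_mash − T_grain) + T_mash
T_strike = (0.41/3.7)·(68.2 − 18.5) + 68.2

73.7073 °C


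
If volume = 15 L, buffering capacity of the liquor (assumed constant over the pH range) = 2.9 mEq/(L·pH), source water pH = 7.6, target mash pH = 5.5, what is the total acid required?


acid = buffering capacity · (pH_source − pH_target) · V
acid = 2.9 · (7.6 − 5.5) · 15

91.3500 mEq


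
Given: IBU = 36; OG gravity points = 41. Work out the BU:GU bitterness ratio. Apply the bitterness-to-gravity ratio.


BU:GU = IBU / OG_points
BU:GU = 36 / 41

0.8780


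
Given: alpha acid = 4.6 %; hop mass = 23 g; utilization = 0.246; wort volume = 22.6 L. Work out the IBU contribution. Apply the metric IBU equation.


IBU = (α/100)·mass·U·1000 / V
IBU = (4.6/100)·23·0.246·1000 / 22.6

11.5163 IBU


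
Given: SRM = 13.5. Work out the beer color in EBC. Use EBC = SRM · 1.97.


EBC = 13.5 · 1.97

26.5950 EBC


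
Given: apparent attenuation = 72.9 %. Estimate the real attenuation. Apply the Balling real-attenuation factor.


RA = AA · 0.8192
RA = 72.9 · 0.8192

59.7197 %


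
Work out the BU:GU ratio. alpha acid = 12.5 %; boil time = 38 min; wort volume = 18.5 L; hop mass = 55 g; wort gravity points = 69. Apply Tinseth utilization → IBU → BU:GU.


U = 1.65·0.000125^(GP/1000)·(1−e^(−0.04t))/4.15;  IBU = (α/100)·m·U·1000/V;  BU:GU = IBU/GP
U = 1.65·0.000125^(69/1000)·(1−e^(−0.04·38))/4.15 = 0.1671
IBU = (12.5/100)·55·0.1671·1000/18.5 = 62.0919
BU:GU = 62.0919/69

0.8999


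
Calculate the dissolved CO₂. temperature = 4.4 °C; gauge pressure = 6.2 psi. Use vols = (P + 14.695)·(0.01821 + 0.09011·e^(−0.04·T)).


vols = (6.2 + 14.695)·(0.01821 + 0.09011·e^(−0.04·4.4))

1.9595 volumes


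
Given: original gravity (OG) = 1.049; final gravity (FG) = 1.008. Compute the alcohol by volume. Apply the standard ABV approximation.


ABV = (OG − FG) · 131.25
ABV = (1.049 − 1.008) · 131.25

5.3812 % ABV


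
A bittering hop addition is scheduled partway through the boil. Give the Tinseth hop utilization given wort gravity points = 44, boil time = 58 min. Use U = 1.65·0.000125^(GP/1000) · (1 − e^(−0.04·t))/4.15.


bigness = 1.65·0.000125^(44/1000) = 1.1111
boil_factor = (1 − e^(−0.04·58))/4.15 = 0.2173
U = 1.1111 · 0.2173

0.2414


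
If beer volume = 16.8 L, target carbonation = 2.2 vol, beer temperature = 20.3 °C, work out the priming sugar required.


residual = 14.695·(0.01821 + 0.09011·e^(−0.04·T));  sugar = (target − residual)·4.0·V
residual = 14.695·(0.01821 + 0.09011·e^(−0.04·20.3)) = 0.8555
sugar = (2.2 − 0.8555)·4.0·16.8

90.3514 g


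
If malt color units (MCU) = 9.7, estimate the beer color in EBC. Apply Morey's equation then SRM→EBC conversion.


SRM = 1.4922·MCU^0.6859;  EBC = SRM·1.97
SRM = 1.4922·9.7^0.6859 = 7.0901
EBC = 7.0901·1.97

13.9675 EBC


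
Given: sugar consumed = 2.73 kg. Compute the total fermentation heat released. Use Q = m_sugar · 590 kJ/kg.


Q = 2.73 · 590

1610.7000 kJ


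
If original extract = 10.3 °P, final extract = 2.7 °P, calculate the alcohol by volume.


SG = 259/(259 − P);  ABV = (OG − FG)·131.25
OG = 259/(259 − 10.3) = 1.0414
FG = 259/(259 − 2.7) = 1.0105
ABV = (1.0414 − 1.0105)·131.25

4.0531 % ABV


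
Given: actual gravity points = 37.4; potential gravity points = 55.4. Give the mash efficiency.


efficiency = actual / potential × 100
efficiency = 37.4 / 55.4 × 100

67.5090 %


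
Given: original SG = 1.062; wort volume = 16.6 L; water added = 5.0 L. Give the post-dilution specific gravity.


SG_new = 1 + (SG_old − 1)·V_old/(V_old + V_water)
pts = (1.062 − 1)·1000·16.6/(16.6 + 5.0) = 47.6481
SG_new = 1 + 47.6481/1000

1.0476


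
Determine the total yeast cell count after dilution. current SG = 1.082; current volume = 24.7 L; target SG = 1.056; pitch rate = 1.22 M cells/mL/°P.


V_w = V·((SG_c−1)/(SG_t−1)−1);  °P = 259 − 259/SG_t;  cells = rate·(V+V_w)·°P
V_w = 24.7·((1.082−1)/(1.056−1)−1) = 11.4679
V_final = 24.7 + 11.4679 = 36.1679
°P = 259 − 259/1.056 = 13.7348
cells = 1.22·36.1679·13.7348

606.0472 billion cells


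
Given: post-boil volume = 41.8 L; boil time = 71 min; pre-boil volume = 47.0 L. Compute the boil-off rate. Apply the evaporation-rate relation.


rate = (V_pre − V_post) / (t_min/60)
rate = (47.0 − 41.8) / (71/60)

4.3944 L/hr


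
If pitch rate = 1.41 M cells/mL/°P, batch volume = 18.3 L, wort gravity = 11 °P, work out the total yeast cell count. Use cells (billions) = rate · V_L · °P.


cells = 1.41 · 18.3 · 11

283.8330 billion cells


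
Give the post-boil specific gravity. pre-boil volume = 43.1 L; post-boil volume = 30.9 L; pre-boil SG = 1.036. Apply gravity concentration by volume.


SG_post = 1 + (SG_pre − 1)·V_pre/V_post
pts_pre = (1.036 − 1)·1000 = 36.0000
pts_post = 36.0000·43.1/30.9 = 50.2136
SG_post = 1 + 50.2136/1000

1.0502


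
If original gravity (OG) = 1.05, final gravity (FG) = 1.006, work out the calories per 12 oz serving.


ABW = (OG−FG)·131.25·0.79/FG;  °P = 259 − 259/SG (for OG→OE and FG→AE);  RE = 0.1808·OE + 0.8192·AE;  Cal = (6.9·ABW + 4·(RE−0.1))·FG·3.55
ABW = (1.05 − 1.006)·131.25·0.79/1.006 = 4.5350
OE = 259 − 259/1.05 = 12.3333 °P
AE = 259 − 259/1.006 = 1.5447 °P
RE = 0.1808·12.3333 + 0.8192·1.5447 = 3.4953 °P
Cal = (6.9·4.5350 + 4·(3.4953−0.1))·1.006·3.55

160.2550 kcal


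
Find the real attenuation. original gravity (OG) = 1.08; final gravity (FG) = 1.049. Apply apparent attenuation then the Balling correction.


AA = (OG−FG)/(OG−1)·100;  RA = AA·0.8192
AA = (1.08 − 1.049)/(1.08 − 1)·100 = 38.7500
RA = 38.7500·0.8192

31.7440 %


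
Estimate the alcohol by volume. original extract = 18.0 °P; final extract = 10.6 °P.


SG = 259/(259 − P);  ABV = (OG − FG)·131.25
OG = 259/(259 − 18.0) = 1.0747
FG = 259/(259 − 10.6) = 1.0427
ABV = (1.0747 − 1.0427)·131.25

4.2021 % ABV


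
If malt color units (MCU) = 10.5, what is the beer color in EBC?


SRM = 1.4922·MCU^0.6859;  EBC = SRM·1.97
SRM = 1.4922·10.5^0.6859 = 7.4862
EBC = 7.4862·1.97

14.7478 EBC


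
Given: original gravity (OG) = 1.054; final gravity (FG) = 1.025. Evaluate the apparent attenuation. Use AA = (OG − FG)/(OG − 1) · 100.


AA = (1.054 − 1.025)/(1.054 − 1) · 100

53.7037 %


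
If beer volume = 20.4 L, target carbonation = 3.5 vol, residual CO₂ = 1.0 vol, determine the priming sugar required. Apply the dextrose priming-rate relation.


sugar = (target − residual)·4.0·V
sugar = (3.5 − 1.0)·4.0·20.4

204.0000 g


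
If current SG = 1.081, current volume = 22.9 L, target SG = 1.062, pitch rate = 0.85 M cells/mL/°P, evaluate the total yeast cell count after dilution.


V_w = V·((SG_c−1)/(SG_t−1)−1);  °P = 259 − 259/SG_t;  cells = rate·(V+V_w)·°P
V_w = 22.9·((1.081−1)/(1.062−1)−1) = 7.0177
V_final = 22.9 + 7.0177 = 29.9177
°P = 259 − 259/1.062 = 15.1205
cells = 0.85·29.9177·15.1205

384.5162 billion cells


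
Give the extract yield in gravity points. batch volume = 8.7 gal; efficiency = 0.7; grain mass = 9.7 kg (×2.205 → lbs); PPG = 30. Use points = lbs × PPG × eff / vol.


lbs = 9.7 × 2.205 = 21.3885
points = 21.3885 × 30 × 0.7 / 8.7

51.6274 points
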